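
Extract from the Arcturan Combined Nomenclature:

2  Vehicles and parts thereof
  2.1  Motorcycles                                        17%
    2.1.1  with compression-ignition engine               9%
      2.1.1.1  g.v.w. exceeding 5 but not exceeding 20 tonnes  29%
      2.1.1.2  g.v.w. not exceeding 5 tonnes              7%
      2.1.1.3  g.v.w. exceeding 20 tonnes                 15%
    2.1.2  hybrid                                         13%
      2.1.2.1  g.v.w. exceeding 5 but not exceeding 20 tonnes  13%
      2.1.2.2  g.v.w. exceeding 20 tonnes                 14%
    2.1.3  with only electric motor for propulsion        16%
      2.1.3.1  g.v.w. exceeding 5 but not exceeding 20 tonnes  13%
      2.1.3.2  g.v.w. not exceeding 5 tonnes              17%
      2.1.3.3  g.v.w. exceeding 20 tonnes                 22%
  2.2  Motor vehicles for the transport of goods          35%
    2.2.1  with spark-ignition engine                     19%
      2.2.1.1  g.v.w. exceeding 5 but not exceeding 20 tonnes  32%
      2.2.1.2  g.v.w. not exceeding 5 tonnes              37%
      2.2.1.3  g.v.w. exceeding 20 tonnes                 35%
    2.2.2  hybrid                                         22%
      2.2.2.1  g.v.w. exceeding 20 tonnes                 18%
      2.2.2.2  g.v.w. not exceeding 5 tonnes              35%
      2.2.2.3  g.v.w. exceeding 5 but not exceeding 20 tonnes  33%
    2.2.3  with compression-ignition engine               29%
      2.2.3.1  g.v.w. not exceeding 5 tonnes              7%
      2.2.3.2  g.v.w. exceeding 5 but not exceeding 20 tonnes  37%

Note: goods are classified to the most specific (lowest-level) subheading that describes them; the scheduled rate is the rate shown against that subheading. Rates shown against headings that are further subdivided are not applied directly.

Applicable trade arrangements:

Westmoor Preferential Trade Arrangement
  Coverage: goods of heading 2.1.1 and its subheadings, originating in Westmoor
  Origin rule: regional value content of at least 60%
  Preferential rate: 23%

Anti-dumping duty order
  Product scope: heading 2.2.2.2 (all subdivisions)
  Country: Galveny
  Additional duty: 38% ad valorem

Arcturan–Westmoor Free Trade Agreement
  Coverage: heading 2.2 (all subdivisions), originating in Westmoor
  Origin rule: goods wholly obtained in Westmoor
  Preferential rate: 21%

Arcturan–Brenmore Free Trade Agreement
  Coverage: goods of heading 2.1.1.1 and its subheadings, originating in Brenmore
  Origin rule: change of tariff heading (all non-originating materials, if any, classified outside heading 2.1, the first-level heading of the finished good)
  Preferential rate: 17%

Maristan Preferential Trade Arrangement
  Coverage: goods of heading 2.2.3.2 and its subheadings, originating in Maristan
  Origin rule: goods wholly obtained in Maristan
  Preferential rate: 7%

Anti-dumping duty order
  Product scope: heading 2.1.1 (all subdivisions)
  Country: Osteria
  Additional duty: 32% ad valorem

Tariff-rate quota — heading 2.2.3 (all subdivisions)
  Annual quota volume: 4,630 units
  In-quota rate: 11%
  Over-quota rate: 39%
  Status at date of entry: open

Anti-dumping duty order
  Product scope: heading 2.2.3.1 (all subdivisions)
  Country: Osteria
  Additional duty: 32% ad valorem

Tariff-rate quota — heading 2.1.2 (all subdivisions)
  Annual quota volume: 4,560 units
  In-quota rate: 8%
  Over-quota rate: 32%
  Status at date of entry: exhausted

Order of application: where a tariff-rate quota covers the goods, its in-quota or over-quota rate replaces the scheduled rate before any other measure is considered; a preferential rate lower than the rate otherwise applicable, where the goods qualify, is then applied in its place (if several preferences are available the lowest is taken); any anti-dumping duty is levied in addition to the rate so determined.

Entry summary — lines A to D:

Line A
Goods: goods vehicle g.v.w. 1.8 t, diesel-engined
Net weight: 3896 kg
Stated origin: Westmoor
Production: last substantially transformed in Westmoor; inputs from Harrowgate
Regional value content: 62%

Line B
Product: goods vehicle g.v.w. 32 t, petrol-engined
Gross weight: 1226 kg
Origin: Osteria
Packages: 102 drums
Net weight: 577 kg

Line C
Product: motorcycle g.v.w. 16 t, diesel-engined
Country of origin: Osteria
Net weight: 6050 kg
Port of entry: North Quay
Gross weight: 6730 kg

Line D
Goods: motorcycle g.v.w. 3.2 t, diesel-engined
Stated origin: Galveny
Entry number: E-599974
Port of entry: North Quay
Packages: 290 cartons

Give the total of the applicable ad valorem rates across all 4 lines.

Line A: goods vehicle → 2.2; diesel-engined → 2.2.3; g.v.w. 1.8 t → 2.2.3.1. Scheduled 7%. quota on 2.2.3 open → in-quota 11%; Westmoor agreement on 2.1.1: 2.2.3.1 not covered; Westmoor agreement on 2.2: not wholly obtained. → 11%.
Line B: goods vehicle → 2.2; petrol-engined → 2.2.1; g.v.w. 32 t → 2.2.1.3. Scheduled 35%. No special measure applies. → 35%.
Line C: motorcycle → 2.1; diesel-engined → 2.1.1; g.v.w. 16 t → 2.1.1.1. Scheduled 29%. anti-dumping (Osteria, 2.1.1): +32%; total 29% + 32% = 61%. → 61%.
Line D: motorcycle → 2.1; diesel-engined → 2.1.1; g.v.w. 3.2 t → 2.1.1.2. Scheduled 7%. No special measure applies. → 7%.
Sum: 11% + 35% + 61% + 7% = 114%.

114%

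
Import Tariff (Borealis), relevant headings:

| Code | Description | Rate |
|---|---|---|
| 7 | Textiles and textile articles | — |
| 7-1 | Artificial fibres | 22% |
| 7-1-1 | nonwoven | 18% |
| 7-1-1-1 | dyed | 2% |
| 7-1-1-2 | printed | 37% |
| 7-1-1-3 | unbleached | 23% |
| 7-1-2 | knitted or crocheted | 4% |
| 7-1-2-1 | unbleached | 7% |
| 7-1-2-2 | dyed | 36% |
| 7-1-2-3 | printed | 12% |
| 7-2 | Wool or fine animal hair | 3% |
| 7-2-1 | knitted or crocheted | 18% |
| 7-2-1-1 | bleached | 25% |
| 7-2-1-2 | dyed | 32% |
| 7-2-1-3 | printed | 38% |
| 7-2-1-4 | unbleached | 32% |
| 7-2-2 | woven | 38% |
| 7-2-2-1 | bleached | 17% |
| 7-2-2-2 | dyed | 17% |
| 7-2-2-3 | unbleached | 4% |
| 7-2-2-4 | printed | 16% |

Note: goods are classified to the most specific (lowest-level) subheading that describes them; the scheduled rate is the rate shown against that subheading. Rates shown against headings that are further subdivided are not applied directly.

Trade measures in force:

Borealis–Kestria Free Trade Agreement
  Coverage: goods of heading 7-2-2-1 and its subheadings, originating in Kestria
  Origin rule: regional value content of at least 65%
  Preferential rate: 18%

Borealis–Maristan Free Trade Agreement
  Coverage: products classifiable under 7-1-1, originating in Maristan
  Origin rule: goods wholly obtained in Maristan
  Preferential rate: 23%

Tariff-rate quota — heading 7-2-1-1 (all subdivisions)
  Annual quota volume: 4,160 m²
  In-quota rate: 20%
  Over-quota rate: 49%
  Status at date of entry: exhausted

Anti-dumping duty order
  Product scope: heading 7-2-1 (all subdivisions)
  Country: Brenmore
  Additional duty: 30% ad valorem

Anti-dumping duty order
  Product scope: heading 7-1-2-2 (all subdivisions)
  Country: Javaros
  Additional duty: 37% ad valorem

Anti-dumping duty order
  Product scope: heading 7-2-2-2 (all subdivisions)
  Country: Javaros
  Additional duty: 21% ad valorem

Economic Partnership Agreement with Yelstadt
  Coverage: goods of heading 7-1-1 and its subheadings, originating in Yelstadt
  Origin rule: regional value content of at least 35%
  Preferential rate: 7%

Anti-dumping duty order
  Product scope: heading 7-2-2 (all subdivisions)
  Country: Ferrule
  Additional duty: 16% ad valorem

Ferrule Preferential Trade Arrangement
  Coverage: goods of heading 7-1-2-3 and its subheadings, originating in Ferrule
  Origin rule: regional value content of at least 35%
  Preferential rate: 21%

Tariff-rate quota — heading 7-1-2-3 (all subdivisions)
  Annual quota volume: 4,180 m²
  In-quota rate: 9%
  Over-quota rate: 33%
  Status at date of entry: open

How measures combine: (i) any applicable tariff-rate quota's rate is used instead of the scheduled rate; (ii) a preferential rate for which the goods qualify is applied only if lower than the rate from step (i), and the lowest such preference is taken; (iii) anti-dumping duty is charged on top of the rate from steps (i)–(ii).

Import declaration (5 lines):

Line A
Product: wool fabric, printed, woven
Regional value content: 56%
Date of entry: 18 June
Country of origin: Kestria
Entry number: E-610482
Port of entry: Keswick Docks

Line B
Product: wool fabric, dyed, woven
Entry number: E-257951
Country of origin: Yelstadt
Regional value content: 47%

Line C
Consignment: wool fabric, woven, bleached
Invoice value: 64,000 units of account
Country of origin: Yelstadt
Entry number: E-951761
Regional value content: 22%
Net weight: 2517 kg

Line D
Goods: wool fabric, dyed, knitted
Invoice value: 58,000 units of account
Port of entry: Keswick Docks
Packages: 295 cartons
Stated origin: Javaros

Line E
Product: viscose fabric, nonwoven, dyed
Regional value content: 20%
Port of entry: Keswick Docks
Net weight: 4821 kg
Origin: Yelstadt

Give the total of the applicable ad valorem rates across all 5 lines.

84%

Line A: wool → 7-2; woven → 7-2-2; printed → 7-2-2-4. Scheduled 16%. Kestria agreement on 7-2-2-1: 7-2-2-4 not covered. → 16%.
Line B: wool → 7-2; woven → 7-2-2; dyed → 7-2-2-2. Scheduled 17%. Yelstadt agreement on 7-1-1: 7-2-2-2 not covered. → 17%.
Line C: wool → 7-2; woven → 7-2-2; bleached → 7-2-2-1. Scheduled 17%. Yelstadt agreement on 7-1-1: 7-2-2-1 not covered. → 17%.
Line D: wool → 7-2; knitted → 7-2-1; dyed → 7-2-1-2. Scheduled 32%. No special measure applies. → 32%.
Line E: viscose → 7-1; nonwoven → 7-1-1; dyed → 7-1-1-1. Scheduled 2%. Yelstadt agreement on 7-1-1: RVC < 35%. → 2%.
Sum: 16% + 17% + 17% + 32% + 2% = 84%.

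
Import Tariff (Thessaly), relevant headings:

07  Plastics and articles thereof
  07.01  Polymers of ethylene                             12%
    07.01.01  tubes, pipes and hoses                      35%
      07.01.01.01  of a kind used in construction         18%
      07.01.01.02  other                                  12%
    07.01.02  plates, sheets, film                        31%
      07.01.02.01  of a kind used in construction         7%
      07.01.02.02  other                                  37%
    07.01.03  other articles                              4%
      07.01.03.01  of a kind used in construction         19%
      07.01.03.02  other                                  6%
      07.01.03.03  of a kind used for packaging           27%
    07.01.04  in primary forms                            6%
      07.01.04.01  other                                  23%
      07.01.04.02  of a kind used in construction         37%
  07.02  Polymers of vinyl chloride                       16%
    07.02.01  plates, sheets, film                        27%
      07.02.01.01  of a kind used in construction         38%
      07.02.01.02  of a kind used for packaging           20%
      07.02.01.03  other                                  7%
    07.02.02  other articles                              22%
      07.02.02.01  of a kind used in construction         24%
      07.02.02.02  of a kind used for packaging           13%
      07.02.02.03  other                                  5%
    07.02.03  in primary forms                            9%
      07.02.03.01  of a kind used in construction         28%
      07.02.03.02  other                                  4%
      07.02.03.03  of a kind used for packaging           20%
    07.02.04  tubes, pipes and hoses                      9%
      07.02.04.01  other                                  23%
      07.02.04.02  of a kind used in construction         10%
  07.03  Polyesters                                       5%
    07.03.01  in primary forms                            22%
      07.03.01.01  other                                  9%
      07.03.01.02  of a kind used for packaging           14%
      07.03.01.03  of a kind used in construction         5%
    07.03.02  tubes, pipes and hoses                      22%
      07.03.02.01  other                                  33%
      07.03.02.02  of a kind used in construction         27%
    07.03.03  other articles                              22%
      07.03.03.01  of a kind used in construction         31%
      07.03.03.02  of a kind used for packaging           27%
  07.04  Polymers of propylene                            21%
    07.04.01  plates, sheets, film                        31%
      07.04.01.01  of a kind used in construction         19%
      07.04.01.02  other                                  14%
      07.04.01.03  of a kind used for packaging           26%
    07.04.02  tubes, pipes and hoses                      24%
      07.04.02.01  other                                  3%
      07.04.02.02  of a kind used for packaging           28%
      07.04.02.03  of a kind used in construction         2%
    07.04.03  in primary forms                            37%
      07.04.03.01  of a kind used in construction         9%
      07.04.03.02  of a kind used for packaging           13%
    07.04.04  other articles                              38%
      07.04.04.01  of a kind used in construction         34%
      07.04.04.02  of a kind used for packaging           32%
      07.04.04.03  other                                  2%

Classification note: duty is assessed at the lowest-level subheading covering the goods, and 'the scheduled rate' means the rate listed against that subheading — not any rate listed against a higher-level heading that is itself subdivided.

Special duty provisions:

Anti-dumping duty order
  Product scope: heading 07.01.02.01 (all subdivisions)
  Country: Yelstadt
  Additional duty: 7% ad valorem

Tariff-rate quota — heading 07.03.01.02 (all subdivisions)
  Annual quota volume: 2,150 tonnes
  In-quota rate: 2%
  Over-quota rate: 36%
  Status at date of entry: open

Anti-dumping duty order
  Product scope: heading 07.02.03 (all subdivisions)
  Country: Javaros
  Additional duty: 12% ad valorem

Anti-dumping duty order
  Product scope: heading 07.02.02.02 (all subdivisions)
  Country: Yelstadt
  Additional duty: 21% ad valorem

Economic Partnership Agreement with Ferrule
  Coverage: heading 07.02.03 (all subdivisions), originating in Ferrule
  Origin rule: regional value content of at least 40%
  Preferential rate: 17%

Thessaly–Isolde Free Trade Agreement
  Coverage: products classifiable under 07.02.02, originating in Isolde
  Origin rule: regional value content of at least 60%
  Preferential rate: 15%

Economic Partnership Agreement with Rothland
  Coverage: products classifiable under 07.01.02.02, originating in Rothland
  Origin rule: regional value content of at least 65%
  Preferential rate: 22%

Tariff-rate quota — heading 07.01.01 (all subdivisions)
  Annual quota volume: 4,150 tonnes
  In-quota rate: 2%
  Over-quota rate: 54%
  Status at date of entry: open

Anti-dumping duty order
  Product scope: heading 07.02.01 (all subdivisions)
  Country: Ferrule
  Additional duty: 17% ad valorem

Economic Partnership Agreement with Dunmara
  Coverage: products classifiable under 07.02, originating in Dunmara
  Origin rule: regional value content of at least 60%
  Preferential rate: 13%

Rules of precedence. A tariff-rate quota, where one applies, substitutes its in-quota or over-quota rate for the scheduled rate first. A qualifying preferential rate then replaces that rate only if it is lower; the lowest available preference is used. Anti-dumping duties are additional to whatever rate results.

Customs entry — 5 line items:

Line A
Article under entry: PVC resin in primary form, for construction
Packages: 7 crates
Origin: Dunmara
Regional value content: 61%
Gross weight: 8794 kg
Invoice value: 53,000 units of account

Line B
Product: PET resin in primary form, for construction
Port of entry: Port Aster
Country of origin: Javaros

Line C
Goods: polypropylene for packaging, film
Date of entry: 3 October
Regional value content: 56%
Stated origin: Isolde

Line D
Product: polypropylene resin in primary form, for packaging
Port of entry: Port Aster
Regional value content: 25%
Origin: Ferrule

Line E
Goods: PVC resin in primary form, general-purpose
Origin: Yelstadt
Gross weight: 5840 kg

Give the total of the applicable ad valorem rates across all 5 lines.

Line A: PVC → 07.02; resin in primary form → 07.02.03; for construction → 07.02.03.01. Scheduled 28%. Dunmara agreement on 07.02: RVC ≥ 60% → 13% available; preferential 13%. → 13%.
Line B: PET → 07.03; resin in primary form → 07.03.01; for construction → 07.03.01.03. Scheduled 5%. No special measure applies. → 5%.
Line C: polypropylene → 07.04; film → 07.04.01; for packaging → 07.04.01.03. Scheduled 26%. Isolde agreement on 07.02.02: 07.04.01.03 not covered. → 26%.
Line D: polypropylene → 07.04; resin in primary form → 07.04.03; for packaging → 07.04.03.02. Scheduled 13%. Ferrule agreement on 07.02.03: 07.04.03.02 not covered. → 13%.
Line E: PVC → 07.02; resin in primary form → 07.02.03; general-purpose → 07.02.03.02. Scheduled 4%. No special measure applies. → 4%.
Sum: 13% + 5% + 26% + 13% + 4% = 61%.

61%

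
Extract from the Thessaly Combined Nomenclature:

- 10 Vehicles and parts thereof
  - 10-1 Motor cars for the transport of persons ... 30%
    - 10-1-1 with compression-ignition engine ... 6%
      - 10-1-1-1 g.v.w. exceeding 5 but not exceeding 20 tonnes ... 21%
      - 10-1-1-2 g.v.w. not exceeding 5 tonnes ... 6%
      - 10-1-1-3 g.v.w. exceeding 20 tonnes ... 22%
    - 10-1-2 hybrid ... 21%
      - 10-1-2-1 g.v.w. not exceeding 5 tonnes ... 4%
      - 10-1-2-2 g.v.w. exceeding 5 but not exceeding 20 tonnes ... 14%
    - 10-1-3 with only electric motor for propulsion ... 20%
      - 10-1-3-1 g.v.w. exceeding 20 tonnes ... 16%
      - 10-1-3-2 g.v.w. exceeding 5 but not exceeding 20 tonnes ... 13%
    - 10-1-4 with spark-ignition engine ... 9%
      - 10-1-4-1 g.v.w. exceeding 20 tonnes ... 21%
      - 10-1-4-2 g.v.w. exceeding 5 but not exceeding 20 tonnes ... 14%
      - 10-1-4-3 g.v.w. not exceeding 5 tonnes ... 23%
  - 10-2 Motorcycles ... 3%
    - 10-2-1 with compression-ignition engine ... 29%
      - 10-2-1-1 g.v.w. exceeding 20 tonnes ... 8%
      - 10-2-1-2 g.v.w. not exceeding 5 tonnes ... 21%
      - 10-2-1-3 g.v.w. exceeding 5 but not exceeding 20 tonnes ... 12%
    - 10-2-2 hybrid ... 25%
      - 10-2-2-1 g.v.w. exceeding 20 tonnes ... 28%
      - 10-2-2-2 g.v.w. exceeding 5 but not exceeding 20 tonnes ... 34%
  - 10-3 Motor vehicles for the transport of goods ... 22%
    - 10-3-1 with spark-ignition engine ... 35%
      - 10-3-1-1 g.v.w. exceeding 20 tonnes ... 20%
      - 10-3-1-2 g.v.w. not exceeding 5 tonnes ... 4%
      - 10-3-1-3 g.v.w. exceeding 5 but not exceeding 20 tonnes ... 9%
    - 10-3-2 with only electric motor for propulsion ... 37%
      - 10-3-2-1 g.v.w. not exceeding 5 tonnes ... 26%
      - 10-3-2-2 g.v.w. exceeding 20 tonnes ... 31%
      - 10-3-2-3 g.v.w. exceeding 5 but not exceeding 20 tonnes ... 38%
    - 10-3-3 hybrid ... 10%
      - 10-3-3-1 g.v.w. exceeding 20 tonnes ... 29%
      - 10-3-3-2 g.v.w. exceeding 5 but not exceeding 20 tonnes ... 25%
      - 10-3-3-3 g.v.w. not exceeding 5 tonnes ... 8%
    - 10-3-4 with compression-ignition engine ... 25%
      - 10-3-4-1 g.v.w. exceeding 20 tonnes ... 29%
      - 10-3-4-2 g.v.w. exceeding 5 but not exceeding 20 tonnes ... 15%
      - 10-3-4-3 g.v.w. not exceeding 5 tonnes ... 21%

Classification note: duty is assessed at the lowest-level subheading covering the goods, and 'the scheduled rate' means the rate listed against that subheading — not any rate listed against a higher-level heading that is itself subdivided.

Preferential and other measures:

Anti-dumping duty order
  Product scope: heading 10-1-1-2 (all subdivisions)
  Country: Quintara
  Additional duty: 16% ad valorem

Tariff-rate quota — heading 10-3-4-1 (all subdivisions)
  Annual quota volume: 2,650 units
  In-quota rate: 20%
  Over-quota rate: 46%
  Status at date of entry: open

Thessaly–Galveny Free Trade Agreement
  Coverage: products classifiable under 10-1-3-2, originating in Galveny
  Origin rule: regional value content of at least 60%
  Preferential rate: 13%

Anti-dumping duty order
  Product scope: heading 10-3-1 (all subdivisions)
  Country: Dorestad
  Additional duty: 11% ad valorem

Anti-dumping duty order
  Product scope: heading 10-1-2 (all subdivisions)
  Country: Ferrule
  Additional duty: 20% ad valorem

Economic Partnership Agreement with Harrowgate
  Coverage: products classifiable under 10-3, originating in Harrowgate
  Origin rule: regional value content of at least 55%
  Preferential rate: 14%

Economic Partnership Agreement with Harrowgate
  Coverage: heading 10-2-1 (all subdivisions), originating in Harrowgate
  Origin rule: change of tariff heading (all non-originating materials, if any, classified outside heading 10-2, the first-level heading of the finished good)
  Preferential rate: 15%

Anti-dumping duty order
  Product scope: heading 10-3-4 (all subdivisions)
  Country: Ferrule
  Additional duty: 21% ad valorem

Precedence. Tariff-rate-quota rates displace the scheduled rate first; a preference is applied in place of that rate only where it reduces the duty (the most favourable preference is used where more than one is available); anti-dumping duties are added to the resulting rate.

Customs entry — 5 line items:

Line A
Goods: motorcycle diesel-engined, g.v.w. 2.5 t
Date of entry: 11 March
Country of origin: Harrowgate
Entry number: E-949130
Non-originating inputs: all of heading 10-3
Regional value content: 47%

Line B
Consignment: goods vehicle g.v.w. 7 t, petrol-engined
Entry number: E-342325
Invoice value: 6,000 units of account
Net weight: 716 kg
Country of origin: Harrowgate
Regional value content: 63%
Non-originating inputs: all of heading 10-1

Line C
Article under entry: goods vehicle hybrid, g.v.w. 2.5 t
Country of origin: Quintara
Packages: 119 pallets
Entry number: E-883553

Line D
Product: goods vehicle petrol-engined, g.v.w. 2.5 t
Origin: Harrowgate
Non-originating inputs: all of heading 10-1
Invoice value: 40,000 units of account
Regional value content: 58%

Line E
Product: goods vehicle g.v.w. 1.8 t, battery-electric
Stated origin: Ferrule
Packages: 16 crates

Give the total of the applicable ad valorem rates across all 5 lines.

Line A: motorcycle → 10-2; diesel-engined → 10-2-1; g.v.w. 2.5 t → 10-2-1-2. Scheduled 21%. Harrowgate agreement on 10-3: 10-2-1-2 not covered; Harrowgate agreement on 10-2-1: CTH met → 15% available; preferential 15%. → 15%.
Line B: goods vehicle → 10-3; petrol-engined → 10-3-1; g.v.w. 7 t → 10-3-1-3. Scheduled 9%. Harrowgate agreement on 10-3: RVC ≥ 55% → 14% available; Harrowgate agreement on 10-2-1: 10-3-1-3 not covered; preference 14% not lower than 9% → no reduction. → 9%.
Line C: goods vehicle → 10-3; hybrid → 10-3-3; g.v.w. 2.5 t → 10-3-3-3. Scheduled 8%. No special measure applies. → 8%.
Line D: goods vehicle → 10-3; petrol-engined → 10-3-1; g.v.w. 2.5 t → 10-3-1-2. Scheduled 4%. Harrowgate agreement on 10-3: RVC ≥ 55% → 14% available; Harrowgate agreement on 10-2-1: 10-3-1-2 not covered; preference 14% not lower than 4% → no reduction. → 4%.
Line E: goods vehicle → 10-3; battery-electric → 10-3-2; g.v.w. 1.8 t → 10-3-2-1. Scheduled 26%. No special measure applies. → 26%.
Sum: 15% + 9% + 8% + 4% + 26% = 62%.

62%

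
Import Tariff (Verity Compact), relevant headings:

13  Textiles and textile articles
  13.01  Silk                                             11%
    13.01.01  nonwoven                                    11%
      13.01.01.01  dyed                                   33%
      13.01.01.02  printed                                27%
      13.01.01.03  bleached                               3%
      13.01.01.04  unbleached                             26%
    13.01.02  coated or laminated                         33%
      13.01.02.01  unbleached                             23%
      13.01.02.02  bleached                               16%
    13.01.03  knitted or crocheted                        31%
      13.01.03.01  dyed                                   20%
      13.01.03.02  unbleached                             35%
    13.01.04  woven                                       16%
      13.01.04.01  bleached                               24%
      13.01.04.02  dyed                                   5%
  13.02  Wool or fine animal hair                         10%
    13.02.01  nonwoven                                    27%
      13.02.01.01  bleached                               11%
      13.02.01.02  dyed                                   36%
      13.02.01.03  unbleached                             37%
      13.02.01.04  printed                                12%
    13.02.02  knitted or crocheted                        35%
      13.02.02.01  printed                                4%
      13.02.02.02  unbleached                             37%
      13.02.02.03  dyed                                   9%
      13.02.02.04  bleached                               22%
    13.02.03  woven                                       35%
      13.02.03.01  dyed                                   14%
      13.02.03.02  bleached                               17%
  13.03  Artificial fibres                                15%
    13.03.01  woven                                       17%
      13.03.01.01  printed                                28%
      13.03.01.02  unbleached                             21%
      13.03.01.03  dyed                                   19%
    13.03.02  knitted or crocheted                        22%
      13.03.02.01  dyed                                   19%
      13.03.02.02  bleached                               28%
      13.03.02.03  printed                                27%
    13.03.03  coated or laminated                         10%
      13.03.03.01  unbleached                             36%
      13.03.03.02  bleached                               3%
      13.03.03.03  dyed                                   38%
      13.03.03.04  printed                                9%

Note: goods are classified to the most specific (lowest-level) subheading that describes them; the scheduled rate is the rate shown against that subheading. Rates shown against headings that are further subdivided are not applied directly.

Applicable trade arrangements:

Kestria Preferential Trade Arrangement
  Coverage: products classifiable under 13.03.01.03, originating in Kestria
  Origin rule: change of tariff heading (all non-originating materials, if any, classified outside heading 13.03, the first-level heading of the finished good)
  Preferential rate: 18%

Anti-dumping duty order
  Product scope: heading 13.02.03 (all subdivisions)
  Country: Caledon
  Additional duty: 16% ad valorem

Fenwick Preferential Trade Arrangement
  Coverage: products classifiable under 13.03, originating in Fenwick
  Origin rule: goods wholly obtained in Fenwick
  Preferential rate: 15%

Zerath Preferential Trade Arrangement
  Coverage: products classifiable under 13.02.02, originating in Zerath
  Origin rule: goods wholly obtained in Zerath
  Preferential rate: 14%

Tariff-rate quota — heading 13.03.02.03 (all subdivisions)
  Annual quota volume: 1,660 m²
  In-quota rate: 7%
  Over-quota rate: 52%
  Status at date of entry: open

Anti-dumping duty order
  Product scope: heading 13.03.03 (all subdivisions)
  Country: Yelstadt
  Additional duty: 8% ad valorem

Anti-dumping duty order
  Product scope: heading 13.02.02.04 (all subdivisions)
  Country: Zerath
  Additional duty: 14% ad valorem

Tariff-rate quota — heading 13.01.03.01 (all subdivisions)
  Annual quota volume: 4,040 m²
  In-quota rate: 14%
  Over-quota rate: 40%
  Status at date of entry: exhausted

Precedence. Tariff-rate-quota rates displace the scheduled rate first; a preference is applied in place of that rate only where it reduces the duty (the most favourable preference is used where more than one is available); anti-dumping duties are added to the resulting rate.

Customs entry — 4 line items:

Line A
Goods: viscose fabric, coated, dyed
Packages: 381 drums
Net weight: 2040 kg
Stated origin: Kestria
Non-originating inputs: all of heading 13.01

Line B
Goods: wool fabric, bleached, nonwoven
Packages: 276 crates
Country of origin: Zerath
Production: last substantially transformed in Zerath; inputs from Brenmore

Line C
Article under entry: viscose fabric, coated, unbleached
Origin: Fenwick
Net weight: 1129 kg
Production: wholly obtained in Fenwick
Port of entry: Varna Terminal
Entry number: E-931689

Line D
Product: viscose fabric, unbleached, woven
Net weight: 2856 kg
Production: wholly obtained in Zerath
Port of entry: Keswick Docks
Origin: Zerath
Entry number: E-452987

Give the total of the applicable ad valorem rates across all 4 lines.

Line A: viscose → 13.03; coated → 13.03.03; dyed → 13.03.03.03. Scheduled 38%. Kestria agreement on 13.03.01.03: 13.03.03.03 not covered. → 38%.
Line B: wool → 13.02; nonwoven → 13.02.01; bleached → 13.02.01.01. Scheduled 11%. Zerath agreement on 13.02.02: 13.02.01.01 not covered. → 11%.
Line C: viscose → 13.03; coated → 13.03.03; unbleached → 13.03.03.01. Scheduled 36%. Fenwick agreement on 13.03: wholly obtained → 15% available; preferential 15%. → 15%.
Line D: viscose → 13.03; woven → 13.03.01; unbleached → 13.03.01.02. Scheduled 21%. Zerath agreement on 13.02.02: 13.03.01.02 not covered. → 21%.
Sum: 38% + 11% + 15% + 21% = 85%.

85%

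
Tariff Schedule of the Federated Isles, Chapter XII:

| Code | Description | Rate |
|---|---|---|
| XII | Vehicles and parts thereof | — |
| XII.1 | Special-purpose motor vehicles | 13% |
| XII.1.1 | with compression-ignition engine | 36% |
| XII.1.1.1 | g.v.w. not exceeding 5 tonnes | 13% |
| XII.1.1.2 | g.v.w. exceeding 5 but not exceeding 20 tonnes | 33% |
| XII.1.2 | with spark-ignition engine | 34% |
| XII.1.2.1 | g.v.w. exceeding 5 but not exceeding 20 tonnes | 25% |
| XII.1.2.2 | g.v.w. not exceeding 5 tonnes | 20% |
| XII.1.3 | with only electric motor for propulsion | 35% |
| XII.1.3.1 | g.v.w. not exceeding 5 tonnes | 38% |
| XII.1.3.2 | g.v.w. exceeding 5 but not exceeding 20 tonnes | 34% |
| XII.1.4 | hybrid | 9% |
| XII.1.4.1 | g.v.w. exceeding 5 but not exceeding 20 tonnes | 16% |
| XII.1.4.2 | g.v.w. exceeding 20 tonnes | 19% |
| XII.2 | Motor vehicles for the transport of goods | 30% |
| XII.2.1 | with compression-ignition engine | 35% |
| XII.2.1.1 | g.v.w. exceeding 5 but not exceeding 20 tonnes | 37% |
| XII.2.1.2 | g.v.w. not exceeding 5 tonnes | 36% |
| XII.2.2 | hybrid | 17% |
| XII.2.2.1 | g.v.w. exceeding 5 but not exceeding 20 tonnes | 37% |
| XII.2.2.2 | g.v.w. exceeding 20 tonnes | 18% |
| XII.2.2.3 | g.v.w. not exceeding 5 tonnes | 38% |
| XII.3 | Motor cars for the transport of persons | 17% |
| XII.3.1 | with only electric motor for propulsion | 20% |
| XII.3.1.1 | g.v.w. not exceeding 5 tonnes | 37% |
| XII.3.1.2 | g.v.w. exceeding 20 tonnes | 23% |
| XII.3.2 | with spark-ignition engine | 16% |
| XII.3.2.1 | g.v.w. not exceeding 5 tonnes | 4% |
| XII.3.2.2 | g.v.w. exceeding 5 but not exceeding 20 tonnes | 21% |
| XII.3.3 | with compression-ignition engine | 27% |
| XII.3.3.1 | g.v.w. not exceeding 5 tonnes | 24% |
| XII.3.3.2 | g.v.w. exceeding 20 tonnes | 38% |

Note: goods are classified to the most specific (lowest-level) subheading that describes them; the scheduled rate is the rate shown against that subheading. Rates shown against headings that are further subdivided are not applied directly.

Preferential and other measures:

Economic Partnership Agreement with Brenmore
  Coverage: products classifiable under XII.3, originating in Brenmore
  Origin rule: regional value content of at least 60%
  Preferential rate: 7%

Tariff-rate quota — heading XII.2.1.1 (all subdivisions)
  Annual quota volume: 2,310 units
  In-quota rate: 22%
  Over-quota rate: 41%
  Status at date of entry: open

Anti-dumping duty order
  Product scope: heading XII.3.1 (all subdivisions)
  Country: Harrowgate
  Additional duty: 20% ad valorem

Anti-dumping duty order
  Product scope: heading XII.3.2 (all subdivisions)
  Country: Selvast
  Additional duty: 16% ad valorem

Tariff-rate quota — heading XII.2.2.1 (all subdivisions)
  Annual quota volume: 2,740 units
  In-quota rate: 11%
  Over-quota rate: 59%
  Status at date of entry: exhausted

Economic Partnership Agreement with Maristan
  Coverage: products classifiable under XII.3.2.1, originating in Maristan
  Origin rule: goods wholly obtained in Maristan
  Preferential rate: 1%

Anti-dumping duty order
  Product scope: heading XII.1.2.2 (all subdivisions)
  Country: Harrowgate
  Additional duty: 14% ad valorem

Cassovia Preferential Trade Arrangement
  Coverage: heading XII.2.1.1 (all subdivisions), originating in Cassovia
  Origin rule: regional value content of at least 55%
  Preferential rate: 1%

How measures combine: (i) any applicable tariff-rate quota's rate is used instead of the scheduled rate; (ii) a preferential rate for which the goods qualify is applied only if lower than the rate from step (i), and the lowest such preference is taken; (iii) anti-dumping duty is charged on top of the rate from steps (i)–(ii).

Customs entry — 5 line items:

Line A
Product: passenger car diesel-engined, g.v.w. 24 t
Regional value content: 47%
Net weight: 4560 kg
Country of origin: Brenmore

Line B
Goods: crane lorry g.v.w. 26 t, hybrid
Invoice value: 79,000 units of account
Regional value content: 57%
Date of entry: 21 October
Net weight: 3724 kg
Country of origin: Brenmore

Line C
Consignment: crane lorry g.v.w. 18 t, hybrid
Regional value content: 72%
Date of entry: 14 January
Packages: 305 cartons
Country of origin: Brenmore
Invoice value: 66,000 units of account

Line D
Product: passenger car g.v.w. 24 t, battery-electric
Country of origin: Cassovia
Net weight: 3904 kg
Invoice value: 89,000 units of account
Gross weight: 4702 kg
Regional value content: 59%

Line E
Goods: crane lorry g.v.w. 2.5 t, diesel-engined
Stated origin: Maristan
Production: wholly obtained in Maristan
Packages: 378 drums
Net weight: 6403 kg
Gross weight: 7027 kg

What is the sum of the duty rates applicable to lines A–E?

109%

Line A: passenger car → XII.3; diesel-engined → XII.3.3; g.v.w. 24 t → XII.3.3.2. Scheduled 38%. Brenmore agreement on XII.3: RVC < 60%. → 38%.
Line B: crane lorry → XII.1; hybrid → XII.1.4; g.v.w. 26 t → XII.1.4.2. Scheduled 19%. Brenmore agreement on XII.3: XII.1.4.2 not covered. → 19%.
Line C: crane lorry → XII.1; hybrid → XII.1.4; g.v.w. 18 t → XII.1.4.1. Scheduled 16%. Brenmore agreement on XII.3: XII.1.4.1 not covered. → 16%.
Line D: passenger car → XII.3; battery-electric → XII.3.1; g.v.w. 24 t → XII.3.1.2. Scheduled 23%. Cassovia agreement on XII.2.1.1: XII.3.1.2 not covered. → 23%.
Line E: crane lorry → XII.1; diesel-engined → XII.1.1; g.v.w. 2.5 t → XII.1.1.1. Scheduled 13%. Maristan agreement on XII.3.2.1: XII.1.1.1 not covered. → 13%.
Sum: 38% + 19% + 16% + 23% + 13% = 109%.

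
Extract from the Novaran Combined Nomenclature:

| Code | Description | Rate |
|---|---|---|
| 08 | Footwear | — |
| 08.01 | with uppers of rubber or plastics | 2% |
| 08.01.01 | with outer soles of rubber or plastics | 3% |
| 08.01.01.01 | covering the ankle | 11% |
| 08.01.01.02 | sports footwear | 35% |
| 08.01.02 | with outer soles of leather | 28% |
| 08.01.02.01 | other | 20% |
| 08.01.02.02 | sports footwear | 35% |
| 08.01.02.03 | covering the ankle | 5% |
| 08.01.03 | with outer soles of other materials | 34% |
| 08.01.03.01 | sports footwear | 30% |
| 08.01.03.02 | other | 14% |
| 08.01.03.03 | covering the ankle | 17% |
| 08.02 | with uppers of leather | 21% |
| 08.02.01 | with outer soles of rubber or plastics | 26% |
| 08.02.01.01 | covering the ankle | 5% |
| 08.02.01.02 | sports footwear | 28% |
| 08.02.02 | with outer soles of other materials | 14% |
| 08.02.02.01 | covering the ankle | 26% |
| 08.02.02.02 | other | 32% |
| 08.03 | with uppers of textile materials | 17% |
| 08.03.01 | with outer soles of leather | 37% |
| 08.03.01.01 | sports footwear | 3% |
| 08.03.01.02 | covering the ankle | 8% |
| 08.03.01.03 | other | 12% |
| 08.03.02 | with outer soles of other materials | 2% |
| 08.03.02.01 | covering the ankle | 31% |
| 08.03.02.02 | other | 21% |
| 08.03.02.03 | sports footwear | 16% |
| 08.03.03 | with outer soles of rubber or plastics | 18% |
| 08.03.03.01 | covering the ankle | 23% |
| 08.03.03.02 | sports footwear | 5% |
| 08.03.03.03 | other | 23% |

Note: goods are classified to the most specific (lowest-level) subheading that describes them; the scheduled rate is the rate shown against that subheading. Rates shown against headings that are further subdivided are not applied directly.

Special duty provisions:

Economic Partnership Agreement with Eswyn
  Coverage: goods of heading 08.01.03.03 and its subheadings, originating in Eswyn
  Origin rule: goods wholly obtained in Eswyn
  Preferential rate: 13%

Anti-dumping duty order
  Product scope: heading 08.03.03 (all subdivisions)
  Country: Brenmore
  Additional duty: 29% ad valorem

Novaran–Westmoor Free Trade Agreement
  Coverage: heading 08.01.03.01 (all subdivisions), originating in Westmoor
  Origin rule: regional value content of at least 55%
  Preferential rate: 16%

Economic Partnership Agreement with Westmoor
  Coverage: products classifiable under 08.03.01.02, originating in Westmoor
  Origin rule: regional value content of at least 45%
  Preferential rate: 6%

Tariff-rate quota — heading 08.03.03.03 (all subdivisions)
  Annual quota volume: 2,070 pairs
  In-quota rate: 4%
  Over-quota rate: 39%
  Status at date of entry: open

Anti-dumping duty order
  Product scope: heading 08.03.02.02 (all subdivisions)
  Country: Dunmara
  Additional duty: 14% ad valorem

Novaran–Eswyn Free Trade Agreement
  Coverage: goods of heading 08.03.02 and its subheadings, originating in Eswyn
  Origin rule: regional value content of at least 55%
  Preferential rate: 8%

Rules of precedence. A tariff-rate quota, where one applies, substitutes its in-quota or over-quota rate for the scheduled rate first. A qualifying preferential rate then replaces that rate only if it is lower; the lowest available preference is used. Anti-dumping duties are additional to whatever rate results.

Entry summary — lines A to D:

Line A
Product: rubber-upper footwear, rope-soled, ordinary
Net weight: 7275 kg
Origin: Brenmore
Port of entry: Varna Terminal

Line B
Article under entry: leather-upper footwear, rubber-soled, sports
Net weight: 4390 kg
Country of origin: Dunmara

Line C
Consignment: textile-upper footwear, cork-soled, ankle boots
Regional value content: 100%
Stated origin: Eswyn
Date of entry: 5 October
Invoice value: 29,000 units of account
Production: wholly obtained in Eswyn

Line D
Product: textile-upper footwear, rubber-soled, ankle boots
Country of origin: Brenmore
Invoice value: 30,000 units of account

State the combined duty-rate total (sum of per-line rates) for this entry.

102%

Line A: rubber-upper → 08.01; rope-soled → 08.01.03; ordinary → 08.01.03.02. Scheduled 14%. No special measure applies. → 14%.
Line B: leather-upper → 08.02; rubber-soled → 08.02.01; sports → 08.02.01.02. Scheduled 28%. No special measure applies. → 28%.
Line C: textile-upper → 08.03; cork-soled → 08.03.02; ankle boots → 08.03.02.01. Scheduled 31%. Eswyn agreement on 08.01.03.03: 08.03.02.01 not covered; Eswyn agreement on 08.03.02: RVC ≥ 55% → 8% available; preferential 8%. → 8%.
Line D: textile-upper → 08.03; rubber-soled → 08.03.03; ankle boots → 08.03.03.01. Scheduled 23%. anti-dumping (Brenmore, 08.03.03): +29%; total 23% + 29% = 52%. → 52%.
Sum: 14% + 28% + 8% + 52% = 102%.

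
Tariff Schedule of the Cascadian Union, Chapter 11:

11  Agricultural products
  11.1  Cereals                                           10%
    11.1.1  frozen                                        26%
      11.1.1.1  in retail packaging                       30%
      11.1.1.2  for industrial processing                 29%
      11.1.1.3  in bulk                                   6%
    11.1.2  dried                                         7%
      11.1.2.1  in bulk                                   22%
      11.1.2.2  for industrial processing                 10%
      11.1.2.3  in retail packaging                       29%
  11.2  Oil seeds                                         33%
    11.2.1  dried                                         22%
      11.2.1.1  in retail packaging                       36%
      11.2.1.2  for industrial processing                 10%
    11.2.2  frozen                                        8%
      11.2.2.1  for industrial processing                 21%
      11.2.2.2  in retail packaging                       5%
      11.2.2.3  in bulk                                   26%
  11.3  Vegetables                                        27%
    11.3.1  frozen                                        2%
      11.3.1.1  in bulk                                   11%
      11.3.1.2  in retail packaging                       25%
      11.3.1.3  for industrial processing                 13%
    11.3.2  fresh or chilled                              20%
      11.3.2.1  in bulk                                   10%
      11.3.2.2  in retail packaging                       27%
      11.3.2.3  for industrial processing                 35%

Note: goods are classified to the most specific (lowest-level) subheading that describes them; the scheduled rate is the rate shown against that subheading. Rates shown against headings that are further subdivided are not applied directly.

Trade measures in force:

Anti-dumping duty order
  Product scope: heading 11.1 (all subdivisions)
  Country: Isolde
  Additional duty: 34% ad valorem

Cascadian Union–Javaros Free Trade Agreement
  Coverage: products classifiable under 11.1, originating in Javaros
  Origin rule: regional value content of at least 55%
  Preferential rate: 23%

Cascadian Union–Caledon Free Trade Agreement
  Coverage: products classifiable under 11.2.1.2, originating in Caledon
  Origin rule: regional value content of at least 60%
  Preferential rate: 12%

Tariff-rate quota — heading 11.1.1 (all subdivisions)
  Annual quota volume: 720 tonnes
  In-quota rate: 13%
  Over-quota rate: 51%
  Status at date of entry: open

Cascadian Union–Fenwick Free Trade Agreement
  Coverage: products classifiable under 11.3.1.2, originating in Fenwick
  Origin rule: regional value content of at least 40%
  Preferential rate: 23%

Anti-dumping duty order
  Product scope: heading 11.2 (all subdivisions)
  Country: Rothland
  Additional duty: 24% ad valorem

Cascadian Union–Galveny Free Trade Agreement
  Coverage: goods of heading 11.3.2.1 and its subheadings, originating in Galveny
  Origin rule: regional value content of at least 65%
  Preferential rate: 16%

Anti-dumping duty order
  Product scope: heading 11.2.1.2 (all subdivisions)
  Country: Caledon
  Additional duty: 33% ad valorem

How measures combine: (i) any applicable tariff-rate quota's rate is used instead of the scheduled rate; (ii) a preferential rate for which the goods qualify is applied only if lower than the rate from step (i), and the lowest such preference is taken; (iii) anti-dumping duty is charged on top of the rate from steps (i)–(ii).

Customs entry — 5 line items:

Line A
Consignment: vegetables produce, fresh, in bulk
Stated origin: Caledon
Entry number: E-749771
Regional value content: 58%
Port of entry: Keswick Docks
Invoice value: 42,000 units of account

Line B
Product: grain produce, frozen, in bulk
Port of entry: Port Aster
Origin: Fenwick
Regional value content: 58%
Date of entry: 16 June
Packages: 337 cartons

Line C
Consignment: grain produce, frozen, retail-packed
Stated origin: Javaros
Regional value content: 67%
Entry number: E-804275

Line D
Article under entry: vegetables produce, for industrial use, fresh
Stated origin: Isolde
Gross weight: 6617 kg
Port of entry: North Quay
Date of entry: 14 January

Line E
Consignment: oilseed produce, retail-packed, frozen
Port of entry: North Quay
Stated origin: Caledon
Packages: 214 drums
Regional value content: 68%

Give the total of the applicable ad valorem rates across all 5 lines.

76%

Line A: vegetables → 11.3; fresh → 11.3.2; in bulk → 11.3.2.1. Scheduled 10%. Caledon agreement on 11.2.1.2: 11.3.2.1 not covered. → 10%.
Line B: grain → 11.1; frozen → 11.1.1; in bulk → 11.1.1.3. Scheduled 6%. quota on 11.1.1 open → in-quota 13%; Fenwick agreement on 11.3.1.2: 11.1.1.3 not covered. → 13%.
Line C: grain → 11.1; frozen → 11.1.1; retail-packed → 11.1.1.1. Scheduled 30%. quota on 11.1.1 open → in-quota 13%; Javaros agreement on 11.1: RVC ≥ 55% → 23% available; preference 23% not lower than 13% → no reduction. → 13%.
Line D: vegetables → 11.3; fresh → 11.3.2; for industrial use → 11.3.2.3. Scheduled 35%. No special measure applies. → 35%.
Line E: oilseed → 11.2; frozen → 11.2.2; retail-packed → 11.2.2.2. Scheduled 5%. Caledon agreement on 11.2.1.2: 11.2.2.2 not covered. → 5%.
Sum: 10% + 13% + 13% + 35% + 5% = 76%.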